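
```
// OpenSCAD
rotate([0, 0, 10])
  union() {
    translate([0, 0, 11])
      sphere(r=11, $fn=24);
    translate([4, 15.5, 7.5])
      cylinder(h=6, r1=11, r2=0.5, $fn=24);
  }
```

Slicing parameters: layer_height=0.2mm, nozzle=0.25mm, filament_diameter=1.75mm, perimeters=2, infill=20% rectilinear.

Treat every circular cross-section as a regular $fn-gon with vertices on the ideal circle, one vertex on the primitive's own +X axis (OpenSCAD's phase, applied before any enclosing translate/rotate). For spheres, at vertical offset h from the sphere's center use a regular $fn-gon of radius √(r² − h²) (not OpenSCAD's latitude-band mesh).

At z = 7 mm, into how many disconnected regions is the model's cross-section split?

At z = 7 mm: the r=11 sphere slices to a regular 24-gon of circumradius 10.247 (√(r²−h²) with h=4 from center); the cone at (4, 15.5) is absent (z outside [7.5, 13.5]); Taking the union: only the r=11 sphere is present, so the union is just that shape — 1 connected region; (rotated 10° about Z; rotation is an isometry so areas/perimeters/island counts are preserved). The result has 1 disconnected region.

1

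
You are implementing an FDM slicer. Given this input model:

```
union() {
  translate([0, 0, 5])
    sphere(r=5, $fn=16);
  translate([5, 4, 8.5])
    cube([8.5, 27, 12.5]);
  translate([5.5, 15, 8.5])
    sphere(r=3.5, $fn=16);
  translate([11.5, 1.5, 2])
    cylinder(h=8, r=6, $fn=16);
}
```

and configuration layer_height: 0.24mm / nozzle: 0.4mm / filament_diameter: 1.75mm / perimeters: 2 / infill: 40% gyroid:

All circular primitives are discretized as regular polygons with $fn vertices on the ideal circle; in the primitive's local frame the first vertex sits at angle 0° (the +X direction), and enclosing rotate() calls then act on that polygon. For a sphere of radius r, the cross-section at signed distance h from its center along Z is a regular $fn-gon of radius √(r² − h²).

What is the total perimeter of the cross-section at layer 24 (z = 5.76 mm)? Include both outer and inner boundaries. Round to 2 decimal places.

81.90 mm

At z = 5.76 mm: the r=5 sphere slices to a regular 16-gon of circumradius 4.942 (√(r²−h²) with h=0.76 from center) (perimeter = 2·16·4.942·sin(180°/16) = 30.85 mm); the cube at (5, 4) is not intersected at this z (z outside [8.5, 21]); the r=3.5 sphere at (5.5, 15) contributes a regular 16-gon of circumradius √(3.5²−2.74²) = 2.178 (perimeter = 2·16·2.178·sin(180°/16) = 13.60 mm); the r=6 cylinder at (11.5, 1.5) gives a regular 16-gon of circumradius 6 (constant along its height) (perimeter = 2·16·6.000·sin(180°/16) = 37.46 mm); Taking the union: the 3 present regions are separate (no shared area or edge), so areas and boundary lengths simply add and each stays a separate island — boundary = 81.90 mm. Overall, the cross-section has 3 separate islands. Total boundary length (outer) = 81.90 mm.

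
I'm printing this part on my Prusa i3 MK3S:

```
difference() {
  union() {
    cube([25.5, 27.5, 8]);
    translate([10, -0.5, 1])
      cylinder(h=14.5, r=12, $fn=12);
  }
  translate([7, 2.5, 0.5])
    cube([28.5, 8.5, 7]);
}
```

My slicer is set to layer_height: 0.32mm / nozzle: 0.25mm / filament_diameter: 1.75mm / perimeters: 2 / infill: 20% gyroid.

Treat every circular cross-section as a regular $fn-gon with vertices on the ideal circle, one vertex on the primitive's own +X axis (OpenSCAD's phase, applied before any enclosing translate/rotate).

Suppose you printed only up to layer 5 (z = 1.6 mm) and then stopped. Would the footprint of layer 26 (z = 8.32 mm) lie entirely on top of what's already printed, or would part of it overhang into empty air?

Compare the two slices. At z = 1.6: the 25.5×27.5 cube contributes its full rectangle (area 701.25 mm²); the r=12 cylinder at (10, -0.5) gives a regular 12-gon of circumradius 12 (constant along its height) (area = (12/2)·12.000²·sin(360°/12) = 432.00 mm²); Combining (union): the regions partially overlap — summed areas 1133.25 mm² minus the doubly-counted overlap 197.78 mm² gives 935.47 mm² — area = 935.47 mm²; the cube at (7, 2.5) (footprint 28.5×8.5) is included at this height (area 242.25 mm²); Taking the first minus the rest: starting from the result so far (935.47 mm²), the 28.5×8.5 cube at (7, 2.5) partially overlaps it — only the 157.25 mm² overlap (of its 242.25 mm²) is removed, clipping the outline — area = 778.22 mm². At z = 8.32: the cube is not intersected at this z (z outside [0, 8]); the r=12 cylinder at (10, -0.5) contributes a regular 12-gon of circumradius 12 (area = (12/2)·12.000²·sin(360°/12) = 432.00 mm²); Combining (union): only the r=12 cylinder at (10, -0.5) is present, so the union is just that shape — area = 432.00 mm²; the cube at (7, 2.5) does not reach this height (z outside [0.5, 7.5]); After the difference (first − rest): none of the subtracted shapes is present at this height, so the result so far is unchanged — area = 432.00 mm². Checking containment: at z = 8.32 the cross-section extends beyond the z = 1.6 cross-section by about 98.07 mm².

part overhangs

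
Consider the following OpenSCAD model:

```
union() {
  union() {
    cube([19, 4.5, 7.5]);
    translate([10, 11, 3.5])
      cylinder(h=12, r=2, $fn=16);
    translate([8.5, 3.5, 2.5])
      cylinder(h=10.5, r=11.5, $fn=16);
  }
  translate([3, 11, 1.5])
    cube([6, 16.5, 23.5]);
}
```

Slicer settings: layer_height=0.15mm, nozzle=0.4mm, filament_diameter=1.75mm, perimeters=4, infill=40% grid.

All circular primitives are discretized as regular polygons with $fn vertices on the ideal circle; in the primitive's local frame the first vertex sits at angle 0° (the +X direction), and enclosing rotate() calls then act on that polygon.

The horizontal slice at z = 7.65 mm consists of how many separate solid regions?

At z = 7.65 mm: the cube does not reach this height (z outside [0, 7.5]); the r=2 cylinder at (10, 11) contributes a regular 16-gon of circumradius 2; the r=11.5 cylinder at (8.5, 3.5) gives a regular 16-gon of circumradius 11.5 (constant along its height); Merging all regions: the r=2 cylinder at (10, 11) lies entirely inside the r=11.5 cylinder at (8.5, 3.5), so the union is just the r=11.5 cylinder at (8.5, 3.5) — 1 connected region; the 6×16.5 cube at (3, 11) contributes its full rectangle; Merging all regions: the regions partially overlap (shared area 20.68 mm²), so overlapping operands fuse into one piece — 1 connected region. The result has 1 disconnected region.

1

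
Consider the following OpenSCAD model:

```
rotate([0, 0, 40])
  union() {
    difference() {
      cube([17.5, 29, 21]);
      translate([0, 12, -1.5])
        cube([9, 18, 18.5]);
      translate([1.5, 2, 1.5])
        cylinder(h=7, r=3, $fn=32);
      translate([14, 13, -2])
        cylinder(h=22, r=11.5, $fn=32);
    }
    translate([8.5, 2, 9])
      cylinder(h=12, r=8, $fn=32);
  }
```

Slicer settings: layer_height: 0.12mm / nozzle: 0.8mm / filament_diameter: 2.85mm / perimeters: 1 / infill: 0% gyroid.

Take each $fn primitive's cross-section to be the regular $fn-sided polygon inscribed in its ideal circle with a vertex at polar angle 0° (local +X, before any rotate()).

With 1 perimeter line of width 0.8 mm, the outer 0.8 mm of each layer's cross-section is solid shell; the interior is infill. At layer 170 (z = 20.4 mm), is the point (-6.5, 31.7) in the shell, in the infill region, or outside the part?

shell

At z = 20.4 mm: the cube (footprint 17.5×29) is included at this height; the cube at (0, 12) is not intersected at this z (z outside [-1.5, 17]); the cylinder at (1.5, 2) does not reach this height (z outside [1.5, 8.5]); the cylinder at (14, 13) does not reach this height (z outside [-2, 20]); After the difference (first − rest): none of the subtracted shapes is present at this height, so the 17.5×29 cube is unchanged — 1 connected region; the cylinder at (8.5, 2): section is a regular 32-gon, circumradius r=8; Combining (union): the regions partially overlap (shared area 131.45 mm²), so overlapping operands fuse into one piece — 1 connected region; (rotated 40° about Z; rotation is an isometry so areas/perimeters/island counts are preserved). Overall, the cross-section is a single solid region. Undo the 40° rotation: the query point maps to (15.397, 28.462) in the un-rotated model frame. The nearest boundary edge runs (0.00, 29.00)→(17.50, 29.00); distance from the point to it = 0.54 mm. The point is inside the cross-section, 0.54 mm from the nearest boundary — within the 0.8 mm shell band (1 × 0.8).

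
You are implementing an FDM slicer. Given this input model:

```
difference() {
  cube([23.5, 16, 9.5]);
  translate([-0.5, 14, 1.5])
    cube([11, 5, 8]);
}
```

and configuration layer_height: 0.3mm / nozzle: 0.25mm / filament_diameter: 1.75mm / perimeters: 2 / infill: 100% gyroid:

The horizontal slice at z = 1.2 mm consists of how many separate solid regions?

At z = 1.2 mm: the 23.5×16 cube contributes its full rectangle; the cube at (-0.5, 14) does not reach this height (z outside [1.5, 9.5]); Taking the first minus the rest: none of the subtracted shapes is present at this height, so the 23.5×16 cube is unchanged — 1 connected region. The result has 1 disconnected region.

1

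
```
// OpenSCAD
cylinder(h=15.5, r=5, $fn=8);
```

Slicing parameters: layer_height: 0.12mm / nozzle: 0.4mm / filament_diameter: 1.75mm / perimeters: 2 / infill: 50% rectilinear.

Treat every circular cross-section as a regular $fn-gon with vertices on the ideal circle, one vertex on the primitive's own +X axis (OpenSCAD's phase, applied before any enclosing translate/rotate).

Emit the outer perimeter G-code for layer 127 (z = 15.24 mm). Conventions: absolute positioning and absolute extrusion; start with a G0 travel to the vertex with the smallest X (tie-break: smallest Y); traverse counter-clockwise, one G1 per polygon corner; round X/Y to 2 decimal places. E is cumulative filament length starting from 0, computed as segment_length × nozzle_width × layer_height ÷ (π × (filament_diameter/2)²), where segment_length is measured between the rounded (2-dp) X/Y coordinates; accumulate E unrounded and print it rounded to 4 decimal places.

G0 X-5.00 Y0.00 Z15.24
G1 X-3.54 Y-3.54 E0.0764
G1 X0.00 Y-5.00 E0.1528
G1 X3.54 Y-3.54 E0.2293
G1 X5.00 Y0.00 E0.3057
G1 X3.54 Y3.54 E0.3821
G1 X0.00 Y5.00 E0.4585
G1 X-3.54 Y3.54 E0.5349
G1 X-5.00 Y0.00 E0.6113

At z = 15.24 mm: the cylinder: section is a regular 8-gon, circumradius r=5. The outline is a single polygon with 8 vertices. Extrusion per mm of travel: 0.4 × 0.12 / (π × 0.875²) = 0.019956. Accumulating E over each segment gives final E = 0.6113.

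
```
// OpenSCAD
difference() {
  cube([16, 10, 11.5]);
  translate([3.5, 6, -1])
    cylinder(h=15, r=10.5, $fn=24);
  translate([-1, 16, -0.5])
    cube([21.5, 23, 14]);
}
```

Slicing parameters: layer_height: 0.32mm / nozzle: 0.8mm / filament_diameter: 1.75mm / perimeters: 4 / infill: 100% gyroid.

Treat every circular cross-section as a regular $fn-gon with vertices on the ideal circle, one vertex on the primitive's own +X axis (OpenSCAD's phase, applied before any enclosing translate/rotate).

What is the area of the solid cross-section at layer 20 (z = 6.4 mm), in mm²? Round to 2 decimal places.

25.28 mm²

At z = 6.4 mm: the cube is present — its section is the full 16×10 rectangle (area 160.00 mm²); the cylinder at (3.5, 6): section is a regular 24-gon, circumradius r=10.5 (area = (24/2)·10.500²·sin(360°/24) = 342.42 mm²); the 21.5×23 cube at (-1, 16) contributes its full rectangle (area 494.50 mm²); Subtracting the remaining from the first: starting from the 16×10 cube (160.00 mm²), the r=10.5 cylinder at (3.5, 6) partially overlaps it — only the 134.72 mm² overlap (of its 342.42 mm²) is removed, clipping the outline; the 21.5×23 cube at (-1, 16) misses the remaining region (no effect) — area = 25.28 mm². Overall, the cross-section is a single solid region. Net area = 25.28 mm².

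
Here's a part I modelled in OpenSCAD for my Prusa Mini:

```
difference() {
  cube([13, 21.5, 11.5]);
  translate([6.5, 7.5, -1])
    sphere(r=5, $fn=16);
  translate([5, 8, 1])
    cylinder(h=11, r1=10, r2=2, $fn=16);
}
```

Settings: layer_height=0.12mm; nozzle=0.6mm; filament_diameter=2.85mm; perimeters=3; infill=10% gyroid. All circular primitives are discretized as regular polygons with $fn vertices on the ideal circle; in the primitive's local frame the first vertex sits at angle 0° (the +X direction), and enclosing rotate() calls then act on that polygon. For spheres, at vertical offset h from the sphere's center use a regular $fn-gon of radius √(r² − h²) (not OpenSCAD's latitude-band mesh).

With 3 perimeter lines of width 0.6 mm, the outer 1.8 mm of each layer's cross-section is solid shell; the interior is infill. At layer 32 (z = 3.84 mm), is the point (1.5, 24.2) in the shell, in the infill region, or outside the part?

At z = 3.84 mm: the 13×21.5 cube contributes its full rectangle; the r=5 sphere at (6.5, 7.5) slices to a regular 16-gon of circumradius 1.255 (√(r²−h²) with h=4.84 from center); the cone at (5, 8) contributes a regular 16-gon of circumradius 7.935 (interpolated between r1=10 and r2=2 at t=0.258); Subtracting the remaining from the first: starting from the 13×21.5 cube, the r=5 sphere at (6.5, 7.5) lies wholly inside it (removes its full 4.82 mm² and its 7.83 mm outline becomes a hole wall); the cone at (5, 8) partially overlaps it — only the 164.11 mm² overlap (of its 192.74 mm²) is removed, clipping the outline — 1 connected region. Overall, the cross-section is a single solid region. The nearest boundary edge runs (0.00, 21.50)→(13.00, 21.50); distance from the point to it = 2.70 mm. The point is not inside any of the regions above, so it lies outside the cross-section (2.70 mm from the nearest boundary).

outside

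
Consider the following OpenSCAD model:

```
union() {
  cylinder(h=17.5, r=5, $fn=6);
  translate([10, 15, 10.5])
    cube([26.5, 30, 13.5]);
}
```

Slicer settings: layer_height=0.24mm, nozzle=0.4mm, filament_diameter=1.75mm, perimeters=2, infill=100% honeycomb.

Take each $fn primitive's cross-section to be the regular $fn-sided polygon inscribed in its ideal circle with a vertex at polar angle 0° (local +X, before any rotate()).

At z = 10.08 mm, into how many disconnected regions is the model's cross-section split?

At z = 10.08 mm: the r=5 cylinder gives a regular 6-gon of circumradius 5 (constant along its height); the cube at (10, 15) is not intersected at this z (z outside [10.5, 24]); Merging all regions: only the r=5 cylinder is present, so the union is just that shape — 1 connected region. The result has 1 disconnected region.

1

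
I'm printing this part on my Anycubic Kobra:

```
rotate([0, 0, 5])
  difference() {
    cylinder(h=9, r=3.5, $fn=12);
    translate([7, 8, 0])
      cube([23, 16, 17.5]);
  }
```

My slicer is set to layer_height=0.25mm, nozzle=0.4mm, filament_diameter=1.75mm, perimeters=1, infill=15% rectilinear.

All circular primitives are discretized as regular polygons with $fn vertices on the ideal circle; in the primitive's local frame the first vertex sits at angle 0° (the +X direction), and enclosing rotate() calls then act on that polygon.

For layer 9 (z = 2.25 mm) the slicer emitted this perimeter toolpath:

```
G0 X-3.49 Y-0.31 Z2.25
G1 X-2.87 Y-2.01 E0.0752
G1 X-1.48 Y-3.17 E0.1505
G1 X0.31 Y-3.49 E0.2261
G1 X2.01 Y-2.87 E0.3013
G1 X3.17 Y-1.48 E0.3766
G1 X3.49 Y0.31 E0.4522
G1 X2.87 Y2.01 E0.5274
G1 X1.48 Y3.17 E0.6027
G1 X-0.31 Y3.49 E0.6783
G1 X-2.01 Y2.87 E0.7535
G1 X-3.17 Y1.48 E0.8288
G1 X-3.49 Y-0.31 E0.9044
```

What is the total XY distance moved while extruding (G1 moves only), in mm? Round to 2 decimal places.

Sum the Euclidean lengths of each G1 segment: total = 21.75 mm.

21.75 mm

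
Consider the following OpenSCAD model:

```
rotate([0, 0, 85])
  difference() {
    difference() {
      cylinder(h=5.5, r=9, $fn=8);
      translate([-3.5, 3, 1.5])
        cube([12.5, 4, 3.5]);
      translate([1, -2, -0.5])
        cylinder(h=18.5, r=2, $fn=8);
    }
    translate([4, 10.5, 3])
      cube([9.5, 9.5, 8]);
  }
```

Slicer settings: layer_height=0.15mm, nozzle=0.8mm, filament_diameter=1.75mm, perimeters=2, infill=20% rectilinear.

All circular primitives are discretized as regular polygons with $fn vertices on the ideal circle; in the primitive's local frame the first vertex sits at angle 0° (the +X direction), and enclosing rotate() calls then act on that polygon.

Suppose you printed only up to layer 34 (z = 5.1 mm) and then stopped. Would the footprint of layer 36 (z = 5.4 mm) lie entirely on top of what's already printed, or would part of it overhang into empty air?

Compare the two slices. At z = 5.1: the r=9 cylinder gives a regular 8-gon of circumradius 9 (constant along its height) (area = (8/2)·9.000²·sin(360°/8) = 229.10 mm²); the cube at (-3.5, 3) is not intersected at this z (z outside [1.5, 5]); the r=2 cylinder at (1, -2) gives a regular 8-gon of circumradius 2 (constant along its height) (area = (8/2)·2.000²·sin(360°/8) = 11.31 mm²); Taking the first minus the rest: starting from the r=9 cylinder (229.10 mm²), the r=2 cylinder at (1, -2) lies wholly inside it (removes its full 11.31 mm² and its 12.25 mm outline becomes a hole wall) — area = 217.79 mm²; the cube at (4, 10.5) is present — its section is the full 9.5×9.5 rectangle (area 90.25 mm²); After the difference (first − rest): starting from that combined region (217.79 mm²), the 9.5×9.5 cube at (4, 10.5) misses the remaining region (no effect) — area = 217.79 mm²; (rotated 85° about Z; rotation is an isometry so areas/perimeters/island counts are preserved). At z = 5.4: the r=9 cylinder contributes a regular 8-gon of circumradius 9 (area = (8/2)·9.000²·sin(360°/8) = 229.10 mm²); the cube at (-3.5, 3) does not reach this height (z outside [1.5, 5]); the r=2 cylinder at (1, -2) contributes a regular 8-gon of circumradius 2 (area = (8/2)·2.000²·sin(360°/8) = 11.31 mm²); Taking the first minus the rest: starting from the r=9 cylinder (229.10 mm²), the r=2 cylinder at (1, -2) lies wholly inside it (removes its full 11.31 mm² and its 12.25 mm outline becomes a hole wall) — area = 217.79 mm²; the cube at (4, 10.5) (footprint 9.5×9.5) is included at this height (area 90.25 mm²); After the difference (first − rest): starting from the result so far (217.79 mm²), the 9.5×9.5 cube at (4, 10.5) misses the remaining region (no effect) — area = 217.79 mm²; (whole slice rotated 85° about Z — lengths, areas and connectivity unchanged). Checking containment: the cross-section at z = 5.4 is a subset of the cross-section at z = 5.1.

entirely on top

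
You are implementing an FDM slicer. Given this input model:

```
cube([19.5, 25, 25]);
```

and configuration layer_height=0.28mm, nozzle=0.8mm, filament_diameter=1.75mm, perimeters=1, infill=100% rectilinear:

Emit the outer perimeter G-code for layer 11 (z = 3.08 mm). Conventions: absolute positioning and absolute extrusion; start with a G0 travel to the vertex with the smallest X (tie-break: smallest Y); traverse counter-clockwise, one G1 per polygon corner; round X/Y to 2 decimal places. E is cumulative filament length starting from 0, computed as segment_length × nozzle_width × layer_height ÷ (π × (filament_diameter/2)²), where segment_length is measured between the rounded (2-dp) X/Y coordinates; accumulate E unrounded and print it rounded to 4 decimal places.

At z = 3.08 mm: the cube is present — its section is the full 19.5×25 rectangle. The outline is a single polygon with 4 vertices. Extrusion per mm of travel: 0.8 × 0.28 / (π × 0.875²) = 0.093128. Accumulating E over each segment gives final E = 8.2884.

G0 X0.00 Y0.00 Z3.08
G1 X19.50 Y0.00 E1.8160
G1 X19.50 Y25.00 E4.1442
G1 X0.00 Y25.00 E5.9602
G1 X0.00 Y0.00 E8.2884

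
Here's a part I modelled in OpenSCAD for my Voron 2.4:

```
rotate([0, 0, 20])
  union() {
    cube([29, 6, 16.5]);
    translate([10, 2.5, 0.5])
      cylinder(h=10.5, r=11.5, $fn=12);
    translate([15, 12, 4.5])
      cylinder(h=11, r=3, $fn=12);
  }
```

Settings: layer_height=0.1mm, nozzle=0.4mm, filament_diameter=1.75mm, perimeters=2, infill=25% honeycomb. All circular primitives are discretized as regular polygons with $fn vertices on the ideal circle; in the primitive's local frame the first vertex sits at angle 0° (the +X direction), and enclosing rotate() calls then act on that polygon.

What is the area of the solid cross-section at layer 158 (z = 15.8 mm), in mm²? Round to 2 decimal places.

174.00 mm²

At z = 15.8 mm: the 29×6 cube contributes its full rectangle (area 174.00 mm²); the cylinder at (10, 2.5) is absent (z outside [0.5, 11]); the cylinder at (15, 12) is absent (z outside [4.5, 15.5]); Taking the union: only the 29×6 cube is present, so the union is just that shape — area = 174.00 mm²; (rotated 20° about Z; rotation is an isometry so areas/perimeters/island counts are preserved). Overall, the cross-section is a single solid region. Net area = 174.00 mm².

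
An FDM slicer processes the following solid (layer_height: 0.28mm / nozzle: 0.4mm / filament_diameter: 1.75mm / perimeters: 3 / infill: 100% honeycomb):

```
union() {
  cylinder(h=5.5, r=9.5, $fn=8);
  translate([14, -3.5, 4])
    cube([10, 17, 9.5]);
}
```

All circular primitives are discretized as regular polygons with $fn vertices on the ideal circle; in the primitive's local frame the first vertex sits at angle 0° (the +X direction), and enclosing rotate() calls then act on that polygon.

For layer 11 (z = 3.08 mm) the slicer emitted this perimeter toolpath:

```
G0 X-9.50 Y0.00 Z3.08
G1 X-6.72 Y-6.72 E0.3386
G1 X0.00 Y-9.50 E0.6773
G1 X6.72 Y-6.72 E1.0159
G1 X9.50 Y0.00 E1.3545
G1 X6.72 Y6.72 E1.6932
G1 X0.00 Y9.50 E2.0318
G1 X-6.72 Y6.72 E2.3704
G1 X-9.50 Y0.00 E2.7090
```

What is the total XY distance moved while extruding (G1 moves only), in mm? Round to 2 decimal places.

Sum the Euclidean lengths of each G1 segment: total = 58.18 mm.

58.18 mm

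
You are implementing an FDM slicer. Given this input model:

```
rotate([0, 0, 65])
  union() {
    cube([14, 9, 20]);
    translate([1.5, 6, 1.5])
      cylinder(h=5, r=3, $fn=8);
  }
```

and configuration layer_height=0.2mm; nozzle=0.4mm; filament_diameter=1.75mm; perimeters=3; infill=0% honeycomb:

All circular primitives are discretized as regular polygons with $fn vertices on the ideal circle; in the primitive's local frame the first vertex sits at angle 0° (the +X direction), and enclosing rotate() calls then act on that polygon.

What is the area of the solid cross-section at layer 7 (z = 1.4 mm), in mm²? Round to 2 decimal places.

At z = 1.4 mm: the cube (footprint 14×9) is included at this height (area 126.00 mm²); the cylinder at (1.5, 6) is absent (z outside [1.5, 6.5]); Merging all regions: only the 14×9 cube is present, so the union is just that shape — area = 126.00 mm²; (rotated 65° about Z; rotation is an isometry so areas/perimeters/island counts are preserved). Overall, the cross-section is a single solid region. Net area = 126.00 mm².

126.00 mm²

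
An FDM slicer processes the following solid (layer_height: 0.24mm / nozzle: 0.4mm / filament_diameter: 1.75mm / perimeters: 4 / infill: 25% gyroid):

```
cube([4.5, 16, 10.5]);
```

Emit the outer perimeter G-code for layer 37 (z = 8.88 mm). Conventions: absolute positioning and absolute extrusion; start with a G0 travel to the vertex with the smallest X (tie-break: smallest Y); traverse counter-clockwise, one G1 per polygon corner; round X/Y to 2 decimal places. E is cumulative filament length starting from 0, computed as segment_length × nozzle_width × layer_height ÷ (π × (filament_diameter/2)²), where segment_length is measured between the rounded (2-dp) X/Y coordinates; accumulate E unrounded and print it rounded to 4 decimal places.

G0 X0.00 Y0.00 Z8.88
G1 X4.50 Y0.00 E0.1796
G1 X4.50 Y16.00 E0.8182
G1 X0.00 Y16.00 E0.9978
G1 X0.00 Y0.00 E1.6364

At z = 8.88 mm: the cube (footprint 4.5×16) is included at this height. The outline is a single polygon with 4 vertices. Extrusion per mm of travel: 0.4 × 0.24 / (π × 0.875²) = 0.039912. Accumulating E over each segment gives final E = 1.6364.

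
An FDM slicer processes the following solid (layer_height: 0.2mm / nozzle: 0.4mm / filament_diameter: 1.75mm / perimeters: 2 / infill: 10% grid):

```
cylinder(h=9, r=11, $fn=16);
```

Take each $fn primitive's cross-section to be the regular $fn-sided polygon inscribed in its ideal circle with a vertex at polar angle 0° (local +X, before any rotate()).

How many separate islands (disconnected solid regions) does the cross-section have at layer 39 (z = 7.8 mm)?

At z = 7.8 mm: the r=11 cylinder gives a regular 16-gon of circumradius 11 (constant along its height). Overall, the cross-section is a single solid region. Island count = 1.

1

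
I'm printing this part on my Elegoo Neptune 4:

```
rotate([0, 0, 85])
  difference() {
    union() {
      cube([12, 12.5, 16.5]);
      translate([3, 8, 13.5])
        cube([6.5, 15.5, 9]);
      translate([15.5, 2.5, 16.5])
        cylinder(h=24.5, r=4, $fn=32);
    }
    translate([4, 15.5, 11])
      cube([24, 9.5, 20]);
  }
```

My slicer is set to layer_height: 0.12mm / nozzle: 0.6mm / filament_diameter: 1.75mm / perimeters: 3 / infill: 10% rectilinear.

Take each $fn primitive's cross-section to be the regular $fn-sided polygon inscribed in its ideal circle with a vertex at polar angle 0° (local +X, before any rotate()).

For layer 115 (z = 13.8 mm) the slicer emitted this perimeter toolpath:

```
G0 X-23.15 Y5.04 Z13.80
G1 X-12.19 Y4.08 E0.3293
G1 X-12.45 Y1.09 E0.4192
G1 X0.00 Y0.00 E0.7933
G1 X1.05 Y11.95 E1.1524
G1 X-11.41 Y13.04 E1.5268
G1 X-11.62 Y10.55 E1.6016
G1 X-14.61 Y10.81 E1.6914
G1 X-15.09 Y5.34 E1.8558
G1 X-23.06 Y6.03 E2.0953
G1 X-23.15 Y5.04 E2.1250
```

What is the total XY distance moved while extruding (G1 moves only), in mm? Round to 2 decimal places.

Sum the Euclidean lengths of each G1 segment: total = 70.99 mm.

70.99 mm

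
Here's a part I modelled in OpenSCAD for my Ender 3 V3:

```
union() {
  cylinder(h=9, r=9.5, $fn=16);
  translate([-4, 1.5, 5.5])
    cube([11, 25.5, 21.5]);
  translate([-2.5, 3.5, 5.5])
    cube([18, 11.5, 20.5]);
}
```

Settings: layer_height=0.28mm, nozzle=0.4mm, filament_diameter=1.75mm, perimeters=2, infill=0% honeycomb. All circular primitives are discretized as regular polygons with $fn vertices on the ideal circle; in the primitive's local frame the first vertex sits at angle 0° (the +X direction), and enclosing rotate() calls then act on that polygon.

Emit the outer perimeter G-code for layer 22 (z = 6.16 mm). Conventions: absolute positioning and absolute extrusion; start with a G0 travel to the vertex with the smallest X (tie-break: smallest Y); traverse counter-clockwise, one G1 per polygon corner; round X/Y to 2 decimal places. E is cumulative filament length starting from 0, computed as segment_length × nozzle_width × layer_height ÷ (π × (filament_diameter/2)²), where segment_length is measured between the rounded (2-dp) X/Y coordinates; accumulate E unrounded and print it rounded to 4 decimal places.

G0 X-9.50 Y0.00 Z6.16
G1 X-8.78 Y-3.64 E0.1728
G1 X-6.72 Y-6.72 E0.3453
G1 X-3.64 Y-8.78 E0.5179
G1 X0.00 Y-9.50 E0.6906
G1 X3.64 Y-8.78 E0.8634
G1 X6.72 Y-6.72 E1.0359
G1 X8.78 Y-3.64 E1.2085
G1 X9.50 Y0.00 E1.3813
G1 X8.80 Y3.50 E1.5475
G1 X15.50 Y3.50 E1.8594
G1 X15.50 Y15.00 E2.3949
G1 X7.00 Y15.00 E2.7907
G1 X7.00 Y27.00 E3.3495
G1 X-4.00 Y27.00 E3.8617
G1 X-4.00 Y8.53 E4.7217
G1 X-6.72 Y6.72 E4.8739
G1 X-8.78 Y3.64 E5.0464
G1 X-9.50 Y0.00 E5.2192

At z = 6.16 mm: the r=9.5 cylinder gives a regular 16-gon of circumradius 9.5 (constant along its height); the cube at (-4, 1.5) (footprint 11×25.5) is included at this height; the cube at (-2.5, 3.5) is present — its section is the full 18×11.5 rectangle; Merging all regions: the regions partially overlap (shared area 190.67 mm²), so overlapping operands fuse into one piece — 1 connected region. The outline is a single polygon with 18 vertices. Extrusion per mm of travel: 0.4 × 0.28 / (π × 0.875²) = 0.046564. Accumulating E over each segment gives final E = 5.2192.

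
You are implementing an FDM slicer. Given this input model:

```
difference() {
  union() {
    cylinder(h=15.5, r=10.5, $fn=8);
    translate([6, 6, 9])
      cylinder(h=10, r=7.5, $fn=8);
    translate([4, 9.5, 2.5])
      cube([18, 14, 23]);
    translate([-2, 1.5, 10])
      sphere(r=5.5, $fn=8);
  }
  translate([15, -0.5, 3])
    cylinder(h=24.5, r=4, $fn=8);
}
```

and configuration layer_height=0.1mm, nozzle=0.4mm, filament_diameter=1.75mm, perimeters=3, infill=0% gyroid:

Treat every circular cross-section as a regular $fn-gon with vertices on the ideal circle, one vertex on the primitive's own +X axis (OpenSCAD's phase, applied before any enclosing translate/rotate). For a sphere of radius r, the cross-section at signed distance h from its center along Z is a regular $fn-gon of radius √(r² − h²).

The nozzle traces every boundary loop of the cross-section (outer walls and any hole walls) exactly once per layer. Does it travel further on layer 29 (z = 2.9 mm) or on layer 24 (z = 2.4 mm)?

Layer 29 (z = 2.9): the r=10.5 cylinder contributes a regular 8-gon of circumradius 10.5 (perimeter = 2·8·10.500·sin(180°/8) = 64.29 mm); the cylinder at (6, 6) is absent (z outside [9, 19]); the cube at (4, 9.5) is present — its section is the full 18×14 rectangle (perimeter 64.00 mm); the sphere at (-2, 1.5) does not reach this height (|z−center|=7.100 > r=5.5); Taking the union: the 2 present regions are separate (no shared area or edge), so areas and boundary lengths simply add and each stays a separate island — boundary = 128.29 mm; the cylinder at (15, -0.5) is absent (z outside [3, 27.5]); Subtracting the remaining from the first: none of the subtracted shapes is present at this height, so that combined region is unchanged — boundary = 128.29 mm. So its perimeter = 128.29 mm. Layer 24 (z = 2.4): the cylinder: section is a regular 8-gon, circumradius r=10.5 (perimeter = 2·8·10.500·sin(180°/8) = 64.29 mm); the cylinder at (6, 6) is absent (z outside [9, 19]); the cube at (4, 9.5) does not reach this height (z outside [2.5, 25.5]); the sphere at (-2, 1.5) does not reach this height (|z−center|=7.600 > r=5.5); Merging all regions: only the r=10.5 cylinder is present, so the union is just that shape — boundary = 64.29 mm; the cylinder at (15, -0.5) is absent (z outside [3, 27.5]); Subtracting the remaining from the first: none of the subtracted shapes is present at this height, so that combined region is unchanged — boundary = 64.29 mm. So its perimeter = 64.29 mm. Layer 29 is larger (128.29 vs 64.29 mm).

layer 29 (z = 2.9 mm)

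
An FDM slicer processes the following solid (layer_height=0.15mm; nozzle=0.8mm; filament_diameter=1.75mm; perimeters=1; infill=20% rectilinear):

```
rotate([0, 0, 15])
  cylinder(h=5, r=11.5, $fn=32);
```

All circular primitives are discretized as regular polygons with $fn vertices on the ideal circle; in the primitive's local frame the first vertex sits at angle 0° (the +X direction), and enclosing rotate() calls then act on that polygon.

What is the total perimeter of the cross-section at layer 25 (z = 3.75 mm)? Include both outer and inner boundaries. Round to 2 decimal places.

72.14 mm

At z = 3.75 mm: the cylinder: section is a regular 32-gon, circumradius r=11.5 (perimeter = 2·32·11.500·sin(180°/32) = 72.14 mm); (rotated 15° about Z; rotation is an isometry so areas/perimeters/island counts are preserved). Overall, the cross-section is a single solid region. Total boundary length (outer) = 72.14 mm.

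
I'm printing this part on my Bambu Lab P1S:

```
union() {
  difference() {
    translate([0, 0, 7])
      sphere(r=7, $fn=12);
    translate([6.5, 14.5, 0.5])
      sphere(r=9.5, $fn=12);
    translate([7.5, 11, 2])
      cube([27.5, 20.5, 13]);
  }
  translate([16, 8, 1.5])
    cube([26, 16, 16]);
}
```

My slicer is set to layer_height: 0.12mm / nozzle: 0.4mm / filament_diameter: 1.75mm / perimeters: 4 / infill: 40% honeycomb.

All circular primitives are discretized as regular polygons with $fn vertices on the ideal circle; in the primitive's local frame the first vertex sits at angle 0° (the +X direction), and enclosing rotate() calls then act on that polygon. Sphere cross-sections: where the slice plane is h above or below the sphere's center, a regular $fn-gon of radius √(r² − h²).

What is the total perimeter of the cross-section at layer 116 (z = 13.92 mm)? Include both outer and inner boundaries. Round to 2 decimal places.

90.55 mm

At z = 13.92 mm: the r=7 sphere slices to a regular 12-gon of circumradius 1.055 (√(r²−h²) with h=6.92 from center) (perimeter = 2·12·1.055·sin(180°/12) = 6.55 mm); the sphere at (6.5, 14.5) is absent (|z−center|=13.420 > r=9.5); the 27.5×20.5 cube at (7.5, 11) contributes its full rectangle (perimeter 96.00 mm); After the difference (first − rest): starting from the r=7 sphere, the 27.5×20.5 cube at (7.5, 11) misses the remaining region (no effect) — boundary = 6.55 mm; the cube at (16, 8) is present — its section is the full 26×16 rectangle (perimeter 84.00 mm); Taking the union: the 2 present regions are separate (no shared area or edge), so areas and boundary lengths simply add and each stays a separate island — boundary = 90.55 mm. Overall, the cross-section has 2 separate islands. Total boundary length (outer) = 90.55 mm.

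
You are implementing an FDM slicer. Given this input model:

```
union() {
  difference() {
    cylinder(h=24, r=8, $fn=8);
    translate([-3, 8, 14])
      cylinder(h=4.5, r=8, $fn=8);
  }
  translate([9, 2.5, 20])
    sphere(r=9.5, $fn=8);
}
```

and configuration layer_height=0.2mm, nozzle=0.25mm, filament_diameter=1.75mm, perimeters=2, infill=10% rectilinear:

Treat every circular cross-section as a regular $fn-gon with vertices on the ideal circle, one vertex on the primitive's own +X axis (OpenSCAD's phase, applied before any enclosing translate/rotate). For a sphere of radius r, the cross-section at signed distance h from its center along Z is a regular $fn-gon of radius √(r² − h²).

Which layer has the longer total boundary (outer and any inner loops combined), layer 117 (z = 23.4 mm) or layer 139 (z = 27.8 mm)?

Layer 117 (z = 23.4): the cylinder: section is a regular 8-gon, circumradius r=8 (perimeter = 2·8·8.000·sin(180°/8) = 48.98 mm); the cylinder at (-3, 8) is not intersected at this z (z outside [14, 18.5]); Taking the first minus the rest: none of the subtracted shapes is present at this height, so the r=8 cylinder is unchanged — boundary = 48.98 mm; the r=9.5 sphere at (9, 2.5) contributes a regular 8-gon of circumradius √(9.5²−3.4²) = 8.871 (perimeter = 2·8·8.871·sin(180°/8) = 54.31 mm); Merging all regions: the regions partially overlap (shared area 60.01 mm²), so the edge portions inside another operand are dropped and the merged outline is re-measured after clipping — boundary = 72.52 mm. So its perimeter = 72.52 mm. Layer 139 (z = 27.8): the cylinder is absent (z outside [0, 24]); the cylinder at (-3, 8) is not intersected at this z (z outside [14, 18.5]); After the difference (first − rest): the first operand is absent here, so nothing remains; the r=9.5 sphere at (9, 2.5) contributes a regular 8-gon of circumradius √(9.5²−7.8²) = 5.423 (perimeter = 2·8·5.423·sin(180°/8) = 33.21 mm); Taking the union: only the r=9.5 sphere at (9, 2.5) is present, so the union is just that shape — boundary = 33.21 mm. So its perimeter = 33.21 mm. Layer 117 is larger (72.52 vs 33.21 mm).

layer 117 (z = 23.4 mm)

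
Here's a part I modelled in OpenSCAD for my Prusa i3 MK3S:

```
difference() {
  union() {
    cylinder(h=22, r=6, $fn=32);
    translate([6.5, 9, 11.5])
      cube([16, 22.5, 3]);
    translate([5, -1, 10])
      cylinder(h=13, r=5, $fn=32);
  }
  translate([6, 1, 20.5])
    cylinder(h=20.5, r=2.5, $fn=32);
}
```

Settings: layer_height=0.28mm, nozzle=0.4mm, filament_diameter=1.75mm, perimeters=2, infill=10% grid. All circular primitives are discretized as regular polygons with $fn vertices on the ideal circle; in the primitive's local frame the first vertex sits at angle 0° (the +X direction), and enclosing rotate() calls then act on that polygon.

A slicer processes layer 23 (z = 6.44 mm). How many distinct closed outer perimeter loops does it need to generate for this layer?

1

At z = 6.44 mm: the r=6 cylinder gives a regular 32-gon of circumradius 6 (constant along its height); the cube at (6.5, 9) does not reach this height (z outside [11.5, 14.5]); the cylinder at (5, -1) is not intersected at this z (z outside [10, 23]); Merging all regions: only the r=6 cylinder is present, so the union is just that shape — 1 connected region; the cylinder at (6, 1) is absent (z outside [20.5, 41]); Subtracting the remaining from the first: none of the subtracted shapes is present at this height, so the result so far is unchanged — 1 connected region. The result has 1 disconnected region.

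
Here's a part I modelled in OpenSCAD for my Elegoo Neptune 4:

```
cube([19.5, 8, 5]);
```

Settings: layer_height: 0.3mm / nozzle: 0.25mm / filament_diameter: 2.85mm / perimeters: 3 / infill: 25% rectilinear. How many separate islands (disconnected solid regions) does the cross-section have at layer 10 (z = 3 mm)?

1

At z = 3 mm: the cube is present — its section is the full 19.5×8 rectangle. Overall, the cross-section is a single solid region. Island count = 1.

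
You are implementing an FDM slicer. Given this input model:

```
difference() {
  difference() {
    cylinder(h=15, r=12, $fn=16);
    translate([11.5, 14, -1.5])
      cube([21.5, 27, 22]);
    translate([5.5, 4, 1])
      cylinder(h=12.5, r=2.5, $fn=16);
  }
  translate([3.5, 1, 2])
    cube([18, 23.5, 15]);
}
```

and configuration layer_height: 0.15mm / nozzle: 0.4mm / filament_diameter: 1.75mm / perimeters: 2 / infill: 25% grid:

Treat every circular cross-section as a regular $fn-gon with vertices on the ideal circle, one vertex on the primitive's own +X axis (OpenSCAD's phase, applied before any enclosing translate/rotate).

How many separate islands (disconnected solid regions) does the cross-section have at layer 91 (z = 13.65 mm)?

At z = 13.65 mm: the cylinder: section is a regular 16-gon, circumradius r=12; the cube at (11.5, 14) is present — its section is the full 21.5×27 rectangle; the cylinder at (5.5, 4) is absent (z outside [1, 13.5]); Taking the first minus the rest: starting from the r=12 cylinder, the 21.5×27 cube at (11.5, 14) misses the remaining region (no effect) — 1 connected region; the cube at (3.5, 1) (footprint 18×23.5) is included at this height; Subtracting the remaining from the first: starting from the result so far, the 18×23.5 cube at (3.5, 1) partially overlaps it — only the 61.03 mm² overlap (of its 423.00 mm²) is removed, clipping the outline — 1 connected region. Overall, the cross-section is a single solid region. Island count = 1.

1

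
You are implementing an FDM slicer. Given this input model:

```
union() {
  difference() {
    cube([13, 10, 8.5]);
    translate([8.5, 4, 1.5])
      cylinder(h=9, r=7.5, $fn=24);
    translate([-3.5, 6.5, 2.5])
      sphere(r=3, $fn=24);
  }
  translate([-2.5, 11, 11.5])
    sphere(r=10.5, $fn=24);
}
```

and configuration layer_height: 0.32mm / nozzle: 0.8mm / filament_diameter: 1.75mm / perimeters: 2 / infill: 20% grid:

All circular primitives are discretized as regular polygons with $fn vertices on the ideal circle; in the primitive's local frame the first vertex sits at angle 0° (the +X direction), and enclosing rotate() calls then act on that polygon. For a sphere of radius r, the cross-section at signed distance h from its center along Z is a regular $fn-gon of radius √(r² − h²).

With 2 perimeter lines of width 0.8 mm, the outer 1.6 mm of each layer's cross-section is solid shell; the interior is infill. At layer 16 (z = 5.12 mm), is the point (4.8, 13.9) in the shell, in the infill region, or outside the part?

shell

At z = 5.12 mm: the 13×10 cube contributes its full rectangle; the r=7.5 cylinder at (8.5, 4) gives a regular 24-gon of circumradius 7.5 (constant along its height); the r=3 sphere at (-3.5, 6.5) slices to a regular 24-gon of circumradius 1.461 (√(r²−h²) with h=2.62 from center); Taking the first minus the rest: starting from the 13×10 cube, the r=7.5 cylinder at (8.5, 4) partially overlaps it — only the 112.61 mm² overlap (of its 174.70 mm²) is removed, clipping the outline; the r=3 sphere at (-3.5, 6.5) misses the remaining region (no effect) — 2 connected regions; the sphere at (-2.5, 11): section is a regular 24-gon, circumradius = √(r²−h²) = √(10.5²−6.38²) = 8.339; Combining (union): the regions partially overlap (shared area 12.44 mm²), so overlapping operands fuse into one piece — 2 connected regions. Overall, the cross-section has 2 separate islands. The nearest boundary edge runs (4.72, 15.17)→(5.56, 13.16); distance from the point to it = 0.41 mm. (Shell/infill is judged within the island containing the point — the largest one.) The point is inside the cross-section, 0.41 mm from the nearest boundary — within the 1.6 mm shell band (2 × 0.8).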